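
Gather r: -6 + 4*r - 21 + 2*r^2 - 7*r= 2*r^2 - 3*r - 27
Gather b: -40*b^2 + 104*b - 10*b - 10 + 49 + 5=-40*b^2 + 94*b + 44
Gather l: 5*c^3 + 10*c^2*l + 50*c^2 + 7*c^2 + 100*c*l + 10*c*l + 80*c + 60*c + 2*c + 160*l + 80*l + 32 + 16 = 5*c^3 + 57*c^2 + 142*c + l*(10*c^2 + 110*c + 240) + 48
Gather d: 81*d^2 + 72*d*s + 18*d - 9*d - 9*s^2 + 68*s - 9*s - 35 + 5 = 81*d^2 + d*(72*s + 9) - 9*s^2 + 59*s - 30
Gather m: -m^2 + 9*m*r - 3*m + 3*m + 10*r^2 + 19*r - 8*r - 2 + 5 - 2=-m^2 + 9*m*r + 10*r^2 + 11*r + 1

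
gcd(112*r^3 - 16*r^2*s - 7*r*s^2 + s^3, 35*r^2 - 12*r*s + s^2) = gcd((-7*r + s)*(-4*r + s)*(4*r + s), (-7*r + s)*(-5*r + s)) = 7*r - s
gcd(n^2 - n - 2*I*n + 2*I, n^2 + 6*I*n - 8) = 1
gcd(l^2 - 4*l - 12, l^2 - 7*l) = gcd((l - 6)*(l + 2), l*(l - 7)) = 1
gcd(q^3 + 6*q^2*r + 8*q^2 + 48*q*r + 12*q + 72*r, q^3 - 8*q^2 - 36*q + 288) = q + 6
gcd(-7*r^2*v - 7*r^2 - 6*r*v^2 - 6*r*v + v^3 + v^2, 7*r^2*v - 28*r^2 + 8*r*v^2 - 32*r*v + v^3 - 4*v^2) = r + v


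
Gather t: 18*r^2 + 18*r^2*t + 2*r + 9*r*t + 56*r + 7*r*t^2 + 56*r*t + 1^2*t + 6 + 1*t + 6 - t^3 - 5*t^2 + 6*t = 18*r^2 + 58*r - t^3 + t^2*(7*r - 5) + t*(18*r^2 + 65*r + 8) + 12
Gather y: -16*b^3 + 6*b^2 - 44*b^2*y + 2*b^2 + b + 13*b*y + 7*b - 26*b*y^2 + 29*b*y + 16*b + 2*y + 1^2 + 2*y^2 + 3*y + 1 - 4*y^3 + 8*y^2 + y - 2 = -16*b^3 + 8*b^2 + 24*b - 4*y^3 + y^2*(10 - 26*b) + y*(-44*b^2 + 42*b + 6)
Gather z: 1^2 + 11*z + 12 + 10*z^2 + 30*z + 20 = 10*z^2 + 41*z + 33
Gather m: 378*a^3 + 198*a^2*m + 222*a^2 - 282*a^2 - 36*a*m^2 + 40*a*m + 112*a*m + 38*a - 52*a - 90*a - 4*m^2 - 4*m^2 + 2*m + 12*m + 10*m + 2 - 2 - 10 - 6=378*a^3 - 60*a^2 - 104*a + m^2*(-36*a - 8) + m*(198*a^2 + 152*a + 24) - 16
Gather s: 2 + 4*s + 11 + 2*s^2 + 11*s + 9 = 2*s^2 + 15*s + 22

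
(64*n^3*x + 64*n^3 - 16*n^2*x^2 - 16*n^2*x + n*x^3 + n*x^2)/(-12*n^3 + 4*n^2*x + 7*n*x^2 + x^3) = n*(64*n^2*x + 64*n^2 - 16*n*x^2 - 16*n*x + x^3 + x^2)/(-12*n^3 + 4*n^2*x + 7*n*x^2 + x^3)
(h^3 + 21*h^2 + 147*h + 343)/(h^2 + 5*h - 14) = (h^2 + 14*h + 49)/(h - 2)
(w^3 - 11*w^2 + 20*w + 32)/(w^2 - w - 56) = (w^2 - 3*w - 4)/(w + 7)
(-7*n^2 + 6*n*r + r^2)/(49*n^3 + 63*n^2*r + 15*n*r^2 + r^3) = (-n + r)/(7*n^2 + 8*n*r + r^2)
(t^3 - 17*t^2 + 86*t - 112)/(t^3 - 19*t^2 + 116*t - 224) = (t - 2)/(t - 4)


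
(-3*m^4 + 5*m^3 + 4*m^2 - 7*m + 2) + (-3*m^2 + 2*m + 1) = -3*m^4 + 5*m^3 + m^2 - 5*m + 3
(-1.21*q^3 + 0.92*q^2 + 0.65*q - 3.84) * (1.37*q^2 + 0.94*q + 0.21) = -1.6577*q^5 + 0.123*q^4 + 1.5012*q^3 - 4.4566*q^2 - 3.4731*q - 0.8064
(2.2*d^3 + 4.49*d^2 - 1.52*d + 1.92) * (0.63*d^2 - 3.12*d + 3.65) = 1.386*d^5 - 4.0353*d^4 - 6.9364*d^3 + 22.3405*d^2 - 11.5384*d + 7.008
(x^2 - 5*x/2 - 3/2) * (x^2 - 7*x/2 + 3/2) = x^4 - 6*x^3 + 35*x^2/4 + 3*x/2 - 9/4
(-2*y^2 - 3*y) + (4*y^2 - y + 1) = 2*y^2 - 4*y + 1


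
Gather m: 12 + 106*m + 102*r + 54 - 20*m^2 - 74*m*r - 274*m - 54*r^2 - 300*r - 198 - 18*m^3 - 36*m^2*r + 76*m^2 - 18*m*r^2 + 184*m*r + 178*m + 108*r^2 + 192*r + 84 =-18*m^3 + m^2*(56 - 36*r) + m*(-18*r^2 + 110*r + 10) + 54*r^2 - 6*r - 48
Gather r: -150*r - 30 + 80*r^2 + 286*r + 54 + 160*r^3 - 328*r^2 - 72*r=160*r^3 - 248*r^2 + 64*r + 24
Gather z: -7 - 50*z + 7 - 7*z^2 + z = -7*z^2 - 49*z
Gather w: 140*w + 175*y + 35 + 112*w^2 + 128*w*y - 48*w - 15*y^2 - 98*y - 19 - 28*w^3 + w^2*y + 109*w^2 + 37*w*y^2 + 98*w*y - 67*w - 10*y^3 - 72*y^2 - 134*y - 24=-28*w^3 + w^2*(y + 221) + w*(37*y^2 + 226*y + 25) - 10*y^3 - 87*y^2 - 57*y - 8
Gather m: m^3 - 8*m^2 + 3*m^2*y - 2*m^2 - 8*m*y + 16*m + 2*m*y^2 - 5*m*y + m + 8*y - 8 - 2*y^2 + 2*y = m^3 + m^2*(3*y - 10) + m*(2*y^2 - 13*y + 17) - 2*y^2 + 10*y - 8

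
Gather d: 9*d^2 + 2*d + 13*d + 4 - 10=9*d^2 + 15*d - 6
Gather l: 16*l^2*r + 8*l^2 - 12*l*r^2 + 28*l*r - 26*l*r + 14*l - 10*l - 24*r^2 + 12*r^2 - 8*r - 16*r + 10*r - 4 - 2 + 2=l^2*(16*r + 8) + l*(-12*r^2 + 2*r + 4) - 12*r^2 - 14*r - 4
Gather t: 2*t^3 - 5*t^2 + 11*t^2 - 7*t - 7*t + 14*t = 2*t^3 + 6*t^2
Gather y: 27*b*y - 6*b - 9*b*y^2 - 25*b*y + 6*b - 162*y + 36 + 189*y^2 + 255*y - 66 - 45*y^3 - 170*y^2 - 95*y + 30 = -45*y^3 + y^2*(19 - 9*b) + y*(2*b - 2)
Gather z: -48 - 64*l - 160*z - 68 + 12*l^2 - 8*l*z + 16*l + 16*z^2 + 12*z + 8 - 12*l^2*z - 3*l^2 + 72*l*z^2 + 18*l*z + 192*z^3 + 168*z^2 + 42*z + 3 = 9*l^2 - 48*l + 192*z^3 + z^2*(72*l + 184) + z*(-12*l^2 + 10*l - 106) - 105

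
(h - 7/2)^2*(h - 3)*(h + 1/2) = h^4 - 19*h^3/2 + 113*h^2/4 - 161*h/8 - 147/8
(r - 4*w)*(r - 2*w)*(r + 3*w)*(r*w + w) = r^4*w - 3*r^3*w^2 + r^3*w - 10*r^2*w^3 - 3*r^2*w^2 + 24*r*w^4 - 10*r*w^3 + 24*w^4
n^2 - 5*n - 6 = (n - 6)*(n + 1)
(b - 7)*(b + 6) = b^2 - b - 42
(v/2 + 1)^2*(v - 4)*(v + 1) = v^4/4 + v^3/4 - 3*v^2 - 7*v - 4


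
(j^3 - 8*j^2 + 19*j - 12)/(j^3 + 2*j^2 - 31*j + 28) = (j - 3)/(j + 7)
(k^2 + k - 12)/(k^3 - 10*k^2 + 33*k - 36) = (k + 4)/(k^2 - 7*k + 12)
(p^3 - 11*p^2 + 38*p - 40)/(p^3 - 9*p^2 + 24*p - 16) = (p^2 - 7*p + 10)/(p^2 - 5*p + 4)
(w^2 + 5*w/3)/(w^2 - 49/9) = 3*w*(3*w + 5)/(9*w^2 - 49)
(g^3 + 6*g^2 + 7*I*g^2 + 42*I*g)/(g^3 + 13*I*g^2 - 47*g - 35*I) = g*(g + 6)/(g^2 + 6*I*g - 5)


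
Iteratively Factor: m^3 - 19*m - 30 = (m + 3)*(m^2 - 3*m - 10) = (m + 2)*(m + 3)*(m - 5)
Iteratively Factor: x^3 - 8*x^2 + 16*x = (x - 4)*(x^2 - 4*x) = x*(x - 4)*(x - 4)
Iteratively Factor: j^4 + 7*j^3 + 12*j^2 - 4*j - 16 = (j + 2)*(j^3 + 5*j^2 + 2*j - 8) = (j - 1)*(j + 2)*(j^2 + 6*j + 8) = (j - 1)*(j + 2)*(j + 4)*(j + 2)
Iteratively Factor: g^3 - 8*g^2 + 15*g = (g)*(g^2 - 8*g + 15) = g*(g - 3)*(g - 5)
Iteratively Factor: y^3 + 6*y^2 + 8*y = (y)*(y^2 + 6*y + 8) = y*(y + 2)*(y + 4)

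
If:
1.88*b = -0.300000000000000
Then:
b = -0.16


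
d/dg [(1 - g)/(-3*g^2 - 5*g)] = (-3*g^2 + 6*g + 5)/(g^2*(9*g^2 + 30*g + 25))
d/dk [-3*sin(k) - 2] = -3*cos(k)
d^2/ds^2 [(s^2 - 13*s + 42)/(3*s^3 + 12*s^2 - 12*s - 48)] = 2*(s^6 - 39*s^5 + 108*s^4 + 1212*s^3 + 456*s^2 - 2496*s + 4448)/(3*(s^9 + 12*s^8 + 36*s^7 - 80*s^6 - 528*s^5 - 192*s^4 + 2240*s^3 + 2304*s^2 - 3072*s - 4096))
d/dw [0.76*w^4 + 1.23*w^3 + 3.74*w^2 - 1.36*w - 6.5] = 3.04*w^3 + 3.69*w^2 + 7.48*w - 1.36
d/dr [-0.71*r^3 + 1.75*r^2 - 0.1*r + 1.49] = -2.13*r^2 + 3.5*r - 0.1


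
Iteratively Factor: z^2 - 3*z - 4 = (z + 1)*(z - 4)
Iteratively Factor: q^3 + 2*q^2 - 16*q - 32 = (q - 4)*(q^2 + 6*q + 8) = (q - 4)*(q + 4)*(q + 2)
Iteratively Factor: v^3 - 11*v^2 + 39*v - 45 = (v - 3)*(v^2 - 8*v + 15) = (v - 3)^2*(v - 5)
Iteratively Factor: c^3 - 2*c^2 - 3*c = (c + 1)*(c^2 - 3*c) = (c - 3)*(c + 1)*(c)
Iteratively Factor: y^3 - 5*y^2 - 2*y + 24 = (y - 4)*(y^2 - y - 6) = (y - 4)*(y + 2)*(y - 3)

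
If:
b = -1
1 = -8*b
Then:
No Solution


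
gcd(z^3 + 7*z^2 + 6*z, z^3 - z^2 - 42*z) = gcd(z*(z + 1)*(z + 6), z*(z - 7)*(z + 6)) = z^2 + 6*z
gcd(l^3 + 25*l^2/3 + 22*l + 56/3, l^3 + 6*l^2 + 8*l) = l^2 + 6*l + 8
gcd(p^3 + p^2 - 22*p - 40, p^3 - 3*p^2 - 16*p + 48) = p + 4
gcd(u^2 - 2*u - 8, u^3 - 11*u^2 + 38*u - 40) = u - 4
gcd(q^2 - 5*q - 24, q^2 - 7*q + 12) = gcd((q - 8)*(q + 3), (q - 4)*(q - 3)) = 1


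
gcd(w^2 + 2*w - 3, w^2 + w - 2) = w - 1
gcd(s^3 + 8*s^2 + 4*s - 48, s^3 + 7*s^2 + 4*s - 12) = s + 6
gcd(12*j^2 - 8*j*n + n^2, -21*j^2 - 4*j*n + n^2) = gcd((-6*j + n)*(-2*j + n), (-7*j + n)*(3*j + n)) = 1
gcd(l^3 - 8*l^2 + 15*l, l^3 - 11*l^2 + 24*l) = l^2 - 3*l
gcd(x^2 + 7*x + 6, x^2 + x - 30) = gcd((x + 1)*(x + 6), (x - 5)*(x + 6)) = x + 6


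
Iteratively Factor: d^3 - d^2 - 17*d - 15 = (d + 3)*(d^2 - 4*d - 5) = (d - 5)*(d + 3)*(d + 1)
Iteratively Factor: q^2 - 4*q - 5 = (q + 1)*(q - 5)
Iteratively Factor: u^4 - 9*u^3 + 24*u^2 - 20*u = (u - 5)*(u^3 - 4*u^2 + 4*u) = (u - 5)*(u - 2)*(u^2 - 2*u) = u*(u - 5)*(u - 2)*(u - 2)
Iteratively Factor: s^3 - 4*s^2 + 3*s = (s)*(s^2 - 4*s + 3) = s*(s - 1)*(s - 3)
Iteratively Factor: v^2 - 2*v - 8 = (v + 2)*(v - 4)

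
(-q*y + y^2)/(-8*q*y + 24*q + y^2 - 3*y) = y*(q - y)/(8*q*y - 24*q - y^2 + 3*y)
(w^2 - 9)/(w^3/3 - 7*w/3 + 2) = 3*(w - 3)/(w^2 - 3*w + 2)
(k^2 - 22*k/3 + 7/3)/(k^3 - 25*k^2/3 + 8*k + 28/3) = (3*k - 1)/(3*k^2 - 4*k - 4)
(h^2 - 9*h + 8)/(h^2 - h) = (h - 8)/h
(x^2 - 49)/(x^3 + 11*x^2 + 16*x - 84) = (x - 7)/(x^2 + 4*x - 12)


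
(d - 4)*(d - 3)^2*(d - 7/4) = d^4 - 47*d^3/4 + 101*d^2/2 - 375*d/4 + 63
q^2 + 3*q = q*(q + 3)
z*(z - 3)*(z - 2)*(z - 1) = z^4 - 6*z^3 + 11*z^2 - 6*z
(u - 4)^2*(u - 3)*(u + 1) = u^4 - 10*u^3 + 29*u^2 - 8*u - 48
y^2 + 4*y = y*(y + 4)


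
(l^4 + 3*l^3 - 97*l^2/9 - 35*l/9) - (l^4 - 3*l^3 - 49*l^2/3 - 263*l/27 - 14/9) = 6*l^3 + 50*l^2/9 + 158*l/27 + 14/9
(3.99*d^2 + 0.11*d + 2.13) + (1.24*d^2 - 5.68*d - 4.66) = 5.23*d^2 - 5.57*d - 2.53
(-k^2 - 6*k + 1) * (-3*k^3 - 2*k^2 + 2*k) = 3*k^5 + 20*k^4 + 7*k^3 - 14*k^2 + 2*k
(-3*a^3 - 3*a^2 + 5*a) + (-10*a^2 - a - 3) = -3*a^3 - 13*a^2 + 4*a - 3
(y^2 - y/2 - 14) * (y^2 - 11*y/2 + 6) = y^4 - 6*y^3 - 21*y^2/4 + 74*y - 84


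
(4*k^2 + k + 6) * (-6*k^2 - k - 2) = -24*k^4 - 10*k^3 - 45*k^2 - 8*k - 12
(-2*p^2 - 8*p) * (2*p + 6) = -4*p^3 - 28*p^2 - 48*p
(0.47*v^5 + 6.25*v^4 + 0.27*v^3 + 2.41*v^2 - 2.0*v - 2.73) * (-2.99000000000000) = -1.4053*v^5 - 18.6875*v^4 - 0.8073*v^3 - 7.2059*v^2 + 5.98*v + 8.1627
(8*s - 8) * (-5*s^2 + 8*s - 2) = -40*s^3 + 104*s^2 - 80*s + 16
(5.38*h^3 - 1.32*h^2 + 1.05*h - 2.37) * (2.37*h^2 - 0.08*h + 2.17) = 12.7506*h^5 - 3.5588*h^4 + 14.2687*h^3 - 8.5653*h^2 + 2.4681*h - 5.1429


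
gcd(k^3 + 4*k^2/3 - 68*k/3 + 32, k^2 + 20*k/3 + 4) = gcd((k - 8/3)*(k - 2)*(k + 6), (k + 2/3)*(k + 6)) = k + 6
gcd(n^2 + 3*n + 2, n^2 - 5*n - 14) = n + 2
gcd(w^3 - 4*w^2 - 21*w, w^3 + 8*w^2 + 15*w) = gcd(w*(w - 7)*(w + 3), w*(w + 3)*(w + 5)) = w^2 + 3*w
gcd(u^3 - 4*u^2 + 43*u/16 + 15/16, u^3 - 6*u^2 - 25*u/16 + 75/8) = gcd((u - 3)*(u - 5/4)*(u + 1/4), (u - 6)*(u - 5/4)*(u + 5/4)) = u - 5/4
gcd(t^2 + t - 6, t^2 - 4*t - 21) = t + 3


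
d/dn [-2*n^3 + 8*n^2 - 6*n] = -6*n^2 + 16*n - 6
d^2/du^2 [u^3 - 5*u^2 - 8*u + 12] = 6*u - 10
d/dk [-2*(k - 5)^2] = 20 - 4*k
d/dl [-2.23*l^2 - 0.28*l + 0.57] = -4.46*l - 0.28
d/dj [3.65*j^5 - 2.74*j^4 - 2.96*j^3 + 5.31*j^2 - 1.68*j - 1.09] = 18.25*j^4 - 10.96*j^3 - 8.88*j^2 + 10.62*j - 1.68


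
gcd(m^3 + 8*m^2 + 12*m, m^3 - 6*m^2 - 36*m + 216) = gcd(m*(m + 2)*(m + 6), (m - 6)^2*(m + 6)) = m + 6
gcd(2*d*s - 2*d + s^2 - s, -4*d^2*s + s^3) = 2*d + s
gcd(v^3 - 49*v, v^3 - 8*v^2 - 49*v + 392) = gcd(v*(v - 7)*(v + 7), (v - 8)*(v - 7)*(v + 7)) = v^2 - 49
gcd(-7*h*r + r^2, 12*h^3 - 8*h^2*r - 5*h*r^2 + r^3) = 1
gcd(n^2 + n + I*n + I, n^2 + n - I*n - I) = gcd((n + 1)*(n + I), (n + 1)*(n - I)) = n + 1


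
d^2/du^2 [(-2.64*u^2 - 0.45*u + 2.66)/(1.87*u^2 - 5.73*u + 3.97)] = (-59.7229380000001*u^3 + 173.4051*u^2 - 150.968466*u + 31.485038)/(6.539203*u^6 - 60.111711*u^5 + 225.840648*u^4 - 443.366199*u^3 + 479.458488*u^2 - 270.929871*u + 62.570773)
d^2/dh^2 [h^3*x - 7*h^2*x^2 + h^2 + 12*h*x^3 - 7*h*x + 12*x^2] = 6*h*x - 14*x^2 + 2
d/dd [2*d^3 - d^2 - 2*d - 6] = 6*d^2 - 2*d - 2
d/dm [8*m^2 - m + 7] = 16*m - 1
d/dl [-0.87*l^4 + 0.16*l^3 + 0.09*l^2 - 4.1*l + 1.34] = -3.48*l^3 + 0.48*l^2 + 0.18*l - 4.1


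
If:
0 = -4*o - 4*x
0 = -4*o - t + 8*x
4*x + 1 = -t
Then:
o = 1/16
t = -3/4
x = -1/16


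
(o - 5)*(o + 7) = o^2 + 2*o - 35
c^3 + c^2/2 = c^2*(c + 1/2)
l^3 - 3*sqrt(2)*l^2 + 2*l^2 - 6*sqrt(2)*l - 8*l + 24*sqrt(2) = (l - 2)*(l + 4)*(l - 3*sqrt(2))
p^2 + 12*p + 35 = (p + 5)*(p + 7)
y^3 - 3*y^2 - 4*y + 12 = (y - 3)*(y - 2)*(y + 2)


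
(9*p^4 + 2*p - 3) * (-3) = -27*p^4 - 6*p + 9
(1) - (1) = 0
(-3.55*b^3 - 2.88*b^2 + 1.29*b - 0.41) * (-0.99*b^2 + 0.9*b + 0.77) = 3.5145*b^5 - 0.3438*b^4 - 6.6026*b^3 - 0.6507*b^2 + 0.6243*b - 0.3157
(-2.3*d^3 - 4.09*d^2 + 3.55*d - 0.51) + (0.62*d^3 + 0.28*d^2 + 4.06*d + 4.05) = -1.68*d^3 - 3.81*d^2 + 7.61*d + 3.54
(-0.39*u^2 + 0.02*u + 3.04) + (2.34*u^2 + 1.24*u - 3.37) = 1.95*u^2 + 1.26*u - 0.33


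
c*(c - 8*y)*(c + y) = c^3 - 7*c^2*y - 8*c*y^2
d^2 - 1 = (d - 1)*(d + 1)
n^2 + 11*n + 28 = (n + 4)*(n + 7)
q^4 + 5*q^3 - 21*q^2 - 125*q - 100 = (q - 5)*(q + 1)*(q + 4)*(q + 5)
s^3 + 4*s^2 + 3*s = s*(s + 1)*(s + 3)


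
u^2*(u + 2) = u^3 + 2*u^2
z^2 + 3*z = z*(z + 3)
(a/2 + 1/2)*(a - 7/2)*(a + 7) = a^3/2 + 9*a^2/4 - 21*a/2 - 49/4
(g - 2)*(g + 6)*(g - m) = g^3 - g^2*m + 4*g^2 - 4*g*m - 12*g + 12*m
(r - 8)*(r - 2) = r^2 - 10*r + 16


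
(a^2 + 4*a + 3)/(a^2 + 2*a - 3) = (a + 1)/(a - 1)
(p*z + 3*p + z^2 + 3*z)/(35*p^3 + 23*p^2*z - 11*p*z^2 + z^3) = (z + 3)/(35*p^2 - 12*p*z + z^2)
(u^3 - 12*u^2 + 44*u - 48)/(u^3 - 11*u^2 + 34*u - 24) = (u - 2)/(u - 1)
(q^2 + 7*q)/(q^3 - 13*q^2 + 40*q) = (q + 7)/(q^2 - 13*q + 40)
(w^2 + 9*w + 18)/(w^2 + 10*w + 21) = (w + 6)/(w + 7)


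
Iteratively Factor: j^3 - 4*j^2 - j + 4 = (j + 1)*(j^2 - 5*j + 4) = (j - 1)*(j + 1)*(j - 4)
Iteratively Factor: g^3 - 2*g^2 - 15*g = (g)*(g^2 - 2*g - 15) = g*(g - 5)*(g + 3)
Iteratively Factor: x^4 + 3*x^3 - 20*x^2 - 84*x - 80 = (x + 2)*(x^3 + x^2 - 22*x - 40) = (x - 5)*(x + 2)*(x^2 + 6*x + 8) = (x - 5)*(x + 2)^2*(x + 4)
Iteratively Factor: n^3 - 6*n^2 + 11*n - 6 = (n - 2)*(n^2 - 4*n + 3) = (n - 3)*(n - 2)*(n - 1)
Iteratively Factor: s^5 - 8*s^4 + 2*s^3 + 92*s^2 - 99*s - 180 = (s - 5)*(s^4 - 3*s^3 - 13*s^2 + 27*s + 36) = (s - 5)*(s + 1)*(s^3 - 4*s^2 - 9*s + 36) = (s - 5)*(s - 4)*(s + 1)*(s^2 - 9) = (s - 5)*(s - 4)*(s - 3)*(s + 1)*(s + 3)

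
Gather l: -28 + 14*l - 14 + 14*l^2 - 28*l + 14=14*l^2 - 14*l - 28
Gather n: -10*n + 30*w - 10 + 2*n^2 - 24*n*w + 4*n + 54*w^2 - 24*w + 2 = 2*n^2 + n*(-24*w - 6) + 54*w^2 + 6*w - 8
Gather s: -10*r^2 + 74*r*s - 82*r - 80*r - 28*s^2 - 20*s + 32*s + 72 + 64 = -10*r^2 - 162*r - 28*s^2 + s*(74*r + 12) + 136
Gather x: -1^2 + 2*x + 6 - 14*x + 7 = 12 - 12*x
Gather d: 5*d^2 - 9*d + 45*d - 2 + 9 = 5*d^2 + 36*d + 7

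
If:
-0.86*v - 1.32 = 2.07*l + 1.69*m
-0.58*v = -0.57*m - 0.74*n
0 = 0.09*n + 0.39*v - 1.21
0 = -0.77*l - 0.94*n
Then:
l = -2.14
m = 0.47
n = 1.75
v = 2.70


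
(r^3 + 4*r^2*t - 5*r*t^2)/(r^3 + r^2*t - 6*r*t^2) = (r^2 + 4*r*t - 5*t^2)/(r^2 + r*t - 6*t^2)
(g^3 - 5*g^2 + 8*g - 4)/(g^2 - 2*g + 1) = (g^2 - 4*g + 4)/(g - 1)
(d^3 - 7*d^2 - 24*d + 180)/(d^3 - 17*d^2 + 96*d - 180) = (d + 5)/(d - 5)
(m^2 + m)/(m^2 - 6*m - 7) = m/(m - 7)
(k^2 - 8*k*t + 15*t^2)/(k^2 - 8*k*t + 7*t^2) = (k^2 - 8*k*t + 15*t^2)/(k^2 - 8*k*t + 7*t^2)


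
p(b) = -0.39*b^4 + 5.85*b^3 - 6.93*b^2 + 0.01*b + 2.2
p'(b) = -1.56*b^3 + 17.55*b^2 - 13.86*b + 0.01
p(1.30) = 2.24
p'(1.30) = 8.22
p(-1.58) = -40.62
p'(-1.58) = 71.87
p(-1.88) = -66.06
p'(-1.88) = 98.46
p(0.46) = 1.29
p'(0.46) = -2.80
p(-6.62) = -2747.78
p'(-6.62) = 1313.46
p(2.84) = 54.96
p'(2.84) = 66.47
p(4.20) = 192.06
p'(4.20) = 135.80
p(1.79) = 9.56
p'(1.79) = 22.49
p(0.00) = 2.20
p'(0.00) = 0.01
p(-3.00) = -249.74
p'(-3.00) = 241.66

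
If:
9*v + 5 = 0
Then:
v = -5/9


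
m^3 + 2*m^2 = m^2*(m + 2)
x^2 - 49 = (x - 7)*(x + 7)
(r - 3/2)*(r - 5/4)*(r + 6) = r^3 + 13*r^2/4 - 117*r/8 + 45/4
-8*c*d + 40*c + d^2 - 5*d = (-8*c + d)*(d - 5)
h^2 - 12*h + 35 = (h - 7)*(h - 5)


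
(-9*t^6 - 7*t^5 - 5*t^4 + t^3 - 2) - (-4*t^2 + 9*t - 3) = -9*t^6 - 7*t^5 - 5*t^4 + t^3 + 4*t^2 - 9*t + 1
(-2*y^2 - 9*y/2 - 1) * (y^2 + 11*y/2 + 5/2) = -2*y^4 - 31*y^3/2 - 123*y^2/4 - 67*y/4 - 5/2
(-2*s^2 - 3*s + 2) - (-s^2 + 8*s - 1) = -s^2 - 11*s + 3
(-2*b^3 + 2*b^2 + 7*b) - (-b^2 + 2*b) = -2*b^3 + 3*b^2 + 5*b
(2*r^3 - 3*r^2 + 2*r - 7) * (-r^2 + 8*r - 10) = -2*r^5 + 19*r^4 - 46*r^3 + 53*r^2 - 76*r + 70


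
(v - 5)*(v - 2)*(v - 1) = v^3 - 8*v^2 + 17*v - 10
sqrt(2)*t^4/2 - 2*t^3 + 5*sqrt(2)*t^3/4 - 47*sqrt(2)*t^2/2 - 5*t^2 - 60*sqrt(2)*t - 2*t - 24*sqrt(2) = (t + 1/2)*(t - 6*sqrt(2))*(t + 4*sqrt(2))*(sqrt(2)*t/2 + sqrt(2))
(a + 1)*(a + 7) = a^2 + 8*a + 7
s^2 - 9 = (s - 3)*(s + 3)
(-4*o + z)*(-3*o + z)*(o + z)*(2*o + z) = 24*o^4 + 22*o^3*z - 7*o^2*z^2 - 4*o*z^3 + z^4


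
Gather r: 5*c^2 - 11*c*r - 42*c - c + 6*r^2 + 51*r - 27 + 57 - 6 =5*c^2 - 43*c + 6*r^2 + r*(51 - 11*c) + 24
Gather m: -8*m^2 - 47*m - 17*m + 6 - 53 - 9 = -8*m^2 - 64*m - 56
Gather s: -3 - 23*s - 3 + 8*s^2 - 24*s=8*s^2 - 47*s - 6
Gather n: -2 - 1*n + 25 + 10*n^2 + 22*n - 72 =10*n^2 + 21*n - 49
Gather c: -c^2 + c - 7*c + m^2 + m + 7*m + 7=-c^2 - 6*c + m^2 + 8*m + 7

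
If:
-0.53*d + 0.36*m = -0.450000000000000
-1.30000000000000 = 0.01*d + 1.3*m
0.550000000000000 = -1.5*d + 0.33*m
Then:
No Solution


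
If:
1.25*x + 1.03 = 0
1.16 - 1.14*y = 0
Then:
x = -0.82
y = 1.02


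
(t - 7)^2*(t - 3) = t^3 - 17*t^2 + 91*t - 147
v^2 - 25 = (v - 5)*(v + 5)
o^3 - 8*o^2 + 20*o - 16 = (o - 4)*(o - 2)^2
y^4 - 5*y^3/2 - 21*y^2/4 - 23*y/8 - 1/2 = (y - 4)*(y + 1/2)^3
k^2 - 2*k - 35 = (k - 7)*(k + 5)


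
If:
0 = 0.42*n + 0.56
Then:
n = -1.33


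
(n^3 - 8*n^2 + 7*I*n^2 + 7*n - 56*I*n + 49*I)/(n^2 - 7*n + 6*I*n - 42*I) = (n^2 + n*(-1 + 7*I) - 7*I)/(n + 6*I)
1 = 1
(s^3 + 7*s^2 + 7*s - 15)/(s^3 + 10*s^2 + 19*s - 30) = (s + 3)/(s + 6)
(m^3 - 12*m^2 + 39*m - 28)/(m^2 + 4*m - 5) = (m^2 - 11*m + 28)/(m + 5)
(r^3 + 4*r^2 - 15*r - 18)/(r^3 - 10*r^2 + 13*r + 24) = (r + 6)/(r - 8)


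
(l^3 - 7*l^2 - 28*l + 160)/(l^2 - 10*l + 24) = (l^2 - 3*l - 40)/(l - 6)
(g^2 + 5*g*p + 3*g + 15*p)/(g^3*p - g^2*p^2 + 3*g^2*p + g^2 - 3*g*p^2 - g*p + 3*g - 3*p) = (-g - 5*p)/(-g^2*p + g*p^2 - g + p)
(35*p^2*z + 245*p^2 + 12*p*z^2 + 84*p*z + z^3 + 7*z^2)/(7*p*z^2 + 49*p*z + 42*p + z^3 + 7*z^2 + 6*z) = (5*p*z + 35*p + z^2 + 7*z)/(z^2 + 7*z + 6)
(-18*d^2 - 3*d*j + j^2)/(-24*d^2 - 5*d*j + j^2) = (6*d - j)/(8*d - j)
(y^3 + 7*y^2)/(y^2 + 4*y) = y*(y + 7)/(y + 4)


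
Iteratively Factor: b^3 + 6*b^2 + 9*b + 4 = (b + 1)*(b^2 + 5*b + 4) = (b + 1)^2*(b + 4)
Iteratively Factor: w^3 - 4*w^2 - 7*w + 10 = (w - 1)*(w^2 - 3*w - 10) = (w - 1)*(w + 2)*(w - 5)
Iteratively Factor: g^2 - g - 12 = (g + 3)*(g - 4)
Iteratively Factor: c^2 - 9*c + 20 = (c - 5)*(c - 4)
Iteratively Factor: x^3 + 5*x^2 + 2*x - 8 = (x + 2)*(x^2 + 3*x - 4) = (x - 1)*(x + 2)*(x + 4)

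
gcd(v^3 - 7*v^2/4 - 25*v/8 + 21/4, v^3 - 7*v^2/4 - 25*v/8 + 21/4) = v^3 - 7*v^2/4 - 25*v/8 + 21/4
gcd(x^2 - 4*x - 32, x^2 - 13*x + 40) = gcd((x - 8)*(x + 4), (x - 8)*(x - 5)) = x - 8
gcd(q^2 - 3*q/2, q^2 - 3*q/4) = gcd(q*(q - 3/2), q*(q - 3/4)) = q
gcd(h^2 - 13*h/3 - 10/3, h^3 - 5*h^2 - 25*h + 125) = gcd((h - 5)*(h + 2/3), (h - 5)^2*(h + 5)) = h - 5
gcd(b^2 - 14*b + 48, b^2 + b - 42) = b - 6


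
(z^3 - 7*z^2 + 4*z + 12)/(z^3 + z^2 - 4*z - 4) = (z - 6)/(z + 2)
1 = 1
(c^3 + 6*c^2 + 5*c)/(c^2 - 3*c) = (c^2 + 6*c + 5)/(c - 3)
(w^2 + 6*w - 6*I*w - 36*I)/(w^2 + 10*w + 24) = (w - 6*I)/(w + 4)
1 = 1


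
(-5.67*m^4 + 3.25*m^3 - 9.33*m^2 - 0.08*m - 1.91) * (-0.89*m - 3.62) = 5.0463*m^5 + 17.6329*m^4 - 3.4613*m^3 + 33.8458*m^2 + 1.9895*m + 6.9142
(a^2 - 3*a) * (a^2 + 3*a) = a^4 - 9*a^2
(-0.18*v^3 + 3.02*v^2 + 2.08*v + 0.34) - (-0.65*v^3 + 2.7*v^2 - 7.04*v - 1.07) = 0.47*v^3 + 0.32*v^2 + 9.12*v + 1.41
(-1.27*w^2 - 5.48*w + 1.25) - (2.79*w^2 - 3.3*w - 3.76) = -4.06*w^2 - 2.18*w + 5.01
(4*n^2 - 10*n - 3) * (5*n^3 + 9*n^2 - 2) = 20*n^5 - 14*n^4 - 105*n^3 - 35*n^2 + 20*n + 6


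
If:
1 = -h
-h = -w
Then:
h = -1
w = -1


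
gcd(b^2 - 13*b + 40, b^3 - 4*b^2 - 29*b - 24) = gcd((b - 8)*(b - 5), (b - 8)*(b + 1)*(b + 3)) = b - 8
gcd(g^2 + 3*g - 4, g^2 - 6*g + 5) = g - 1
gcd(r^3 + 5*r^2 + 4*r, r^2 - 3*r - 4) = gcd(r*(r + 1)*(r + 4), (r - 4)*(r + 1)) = r + 1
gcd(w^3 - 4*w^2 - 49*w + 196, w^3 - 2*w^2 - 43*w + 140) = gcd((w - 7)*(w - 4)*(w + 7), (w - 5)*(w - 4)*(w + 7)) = w^2 + 3*w - 28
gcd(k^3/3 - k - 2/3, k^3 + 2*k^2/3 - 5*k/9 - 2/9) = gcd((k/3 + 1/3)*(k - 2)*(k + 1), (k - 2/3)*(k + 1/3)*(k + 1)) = k + 1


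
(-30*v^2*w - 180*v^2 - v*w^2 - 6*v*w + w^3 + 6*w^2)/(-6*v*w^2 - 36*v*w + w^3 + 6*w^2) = (5*v + w)/w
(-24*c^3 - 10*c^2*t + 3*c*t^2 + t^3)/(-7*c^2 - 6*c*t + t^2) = (24*c^3 + 10*c^2*t - 3*c*t^2 - t^3)/(7*c^2 + 6*c*t - t^2)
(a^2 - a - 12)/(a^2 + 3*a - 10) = (a^2 - a - 12)/(a^2 + 3*a - 10)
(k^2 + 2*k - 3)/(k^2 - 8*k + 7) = (k + 3)/(k - 7)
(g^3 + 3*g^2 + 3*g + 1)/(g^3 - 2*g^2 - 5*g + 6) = (g^3 + 3*g^2 + 3*g + 1)/(g^3 - 2*g^2 - 5*g + 6)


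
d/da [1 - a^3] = -3*a^2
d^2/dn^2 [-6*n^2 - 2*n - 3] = -12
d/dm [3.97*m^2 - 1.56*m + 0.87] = 7.94*m - 1.56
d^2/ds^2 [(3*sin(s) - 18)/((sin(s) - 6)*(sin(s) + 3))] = 3*(3*sin(s) + cos(s)^2 + 1)/(sin(s) + 3)^3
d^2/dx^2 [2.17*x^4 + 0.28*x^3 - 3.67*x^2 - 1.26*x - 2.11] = 26.04*x^2 + 1.68*x - 7.34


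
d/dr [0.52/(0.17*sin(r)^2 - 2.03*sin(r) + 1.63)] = (1.0556 - 0.1768*sin(r))*cos(r)/(0.17*sin(r)^2 - 2.03*sin(r) + 1.63)^2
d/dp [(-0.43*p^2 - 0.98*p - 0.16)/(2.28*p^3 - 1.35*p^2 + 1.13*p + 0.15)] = (0.9804*p^4 + 4.4688*p^3 - 0.7145*p^2 - 0.561*p + 0.0338)/(5.1984*p^6 - 6.156*p^5 + 6.9753*p^4 - 2.367*p^3 + 0.8719*p^2 + 0.339*p + 0.0225)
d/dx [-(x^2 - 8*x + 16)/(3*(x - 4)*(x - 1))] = -1/(x^2 - 2*x + 1)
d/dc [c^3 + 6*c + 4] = 3*c^2 + 6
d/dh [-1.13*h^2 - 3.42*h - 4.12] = -2.26*h - 3.42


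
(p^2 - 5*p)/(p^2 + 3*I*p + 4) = p*(p - 5)/(p^2 + 3*I*p + 4)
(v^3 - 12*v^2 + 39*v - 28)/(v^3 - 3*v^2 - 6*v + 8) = (v - 7)/(v + 2)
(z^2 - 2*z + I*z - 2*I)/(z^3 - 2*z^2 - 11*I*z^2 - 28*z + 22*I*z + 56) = (z + I)/(z^2 - 11*I*z - 28)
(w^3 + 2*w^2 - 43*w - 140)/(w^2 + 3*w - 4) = (w^2 - 2*w - 35)/(w - 1)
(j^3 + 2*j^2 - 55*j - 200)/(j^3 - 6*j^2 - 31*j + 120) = (j + 5)/(j - 3)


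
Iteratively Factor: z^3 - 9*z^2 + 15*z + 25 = (z - 5)*(z^2 - 4*z - 5) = (z - 5)*(z + 1)*(z - 5)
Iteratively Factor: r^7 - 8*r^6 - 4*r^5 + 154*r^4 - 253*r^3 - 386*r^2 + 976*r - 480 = (r - 5)*(r^6 - 3*r^5 - 19*r^4 + 59*r^3 + 42*r^2 - 176*r + 96) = (r - 5)*(r + 4)*(r^5 - 7*r^4 + 9*r^3 + 23*r^2 - 50*r + 24) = (r - 5)*(r - 1)*(r + 4)*(r^4 - 6*r^3 + 3*r^2 + 26*r - 24) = (r - 5)*(r - 1)^2*(r + 4)*(r^3 - 5*r^2 - 2*r + 24) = (r - 5)*(r - 3)*(r - 1)^2*(r + 4)*(r^2 - 2*r - 8) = (r - 5)*(r - 3)*(r - 1)^2*(r + 2)*(r + 4)*(r - 4)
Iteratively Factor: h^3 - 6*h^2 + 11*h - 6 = (h - 2)*(h^2 - 4*h + 3) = (h - 2)*(h - 1)*(h - 3)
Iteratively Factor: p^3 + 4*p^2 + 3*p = (p)*(p^2 + 4*p + 3) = p*(p + 1)*(p + 3)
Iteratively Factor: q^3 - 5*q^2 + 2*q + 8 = (q - 2)*(q^2 - 3*q - 4) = (q - 4)*(q - 2)*(q + 1)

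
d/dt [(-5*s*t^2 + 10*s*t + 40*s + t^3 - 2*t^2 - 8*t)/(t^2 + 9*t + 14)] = (-55*s + t^2 + 14*t - 28)/(t^2 + 14*t + 49)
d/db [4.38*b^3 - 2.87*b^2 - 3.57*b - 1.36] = 13.14*b^2 - 5.74*b - 3.57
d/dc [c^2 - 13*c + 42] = 2*c - 13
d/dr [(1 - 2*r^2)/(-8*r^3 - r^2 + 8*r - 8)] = 2*(-8*r^4 + 4*r^2 + 17*r - 4)/(64*r^6 + 16*r^5 - 127*r^4 + 112*r^3 + 80*r^2 - 128*r + 64)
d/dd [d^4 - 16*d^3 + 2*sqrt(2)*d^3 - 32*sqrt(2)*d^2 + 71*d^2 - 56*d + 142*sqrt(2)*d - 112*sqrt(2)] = 4*d^3 - 48*d^2 + 6*sqrt(2)*d^2 - 64*sqrt(2)*d + 142*d - 56 + 142*sqrt(2)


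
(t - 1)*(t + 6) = t^2 + 5*t - 6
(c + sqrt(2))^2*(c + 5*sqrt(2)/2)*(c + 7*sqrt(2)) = c^4 + 23*sqrt(2)*c^3/2 + 75*c^2 + 89*sqrt(2)*c + 70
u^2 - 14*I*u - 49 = (u - 7*I)^2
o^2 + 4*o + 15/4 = (o + 3/2)*(o + 5/2)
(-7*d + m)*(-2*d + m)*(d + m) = 14*d^3 + 5*d^2*m - 8*d*m^2 + m^3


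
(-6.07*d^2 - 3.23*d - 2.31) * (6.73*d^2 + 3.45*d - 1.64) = -40.8511*d^4 - 42.6794*d^3 - 16.735*d^2 - 2.6723*d + 3.7884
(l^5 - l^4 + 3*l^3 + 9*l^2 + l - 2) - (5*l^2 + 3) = l^5 - l^4 + 3*l^3 + 4*l^2 + l - 5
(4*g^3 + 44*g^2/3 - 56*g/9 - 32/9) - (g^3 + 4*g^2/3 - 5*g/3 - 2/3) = 3*g^3 + 40*g^2/3 - 41*g/9 - 26/9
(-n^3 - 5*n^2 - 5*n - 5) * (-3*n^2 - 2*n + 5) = 3*n^5 + 17*n^4 + 20*n^3 - 15*n - 25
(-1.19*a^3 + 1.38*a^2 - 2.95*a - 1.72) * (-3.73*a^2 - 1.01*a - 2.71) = 4.4387*a^5 - 3.9455*a^4 + 12.8346*a^3 + 5.6553*a^2 + 9.7317*a + 4.6612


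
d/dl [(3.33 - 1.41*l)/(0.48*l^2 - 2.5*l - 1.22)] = (0.6768*l^2 - 3.1968*l + 10.0452)/(0.2304*l^4 - 2.4*l^3 + 5.0788*l^2 + 6.1*l + 1.4884)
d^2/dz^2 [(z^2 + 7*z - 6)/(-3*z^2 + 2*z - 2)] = 2*(-69*z^3 + 180*z^2 + 18*z - 44)/(27*z^6 - 54*z^5 + 90*z^4 - 80*z^3 + 60*z^2 - 24*z + 8)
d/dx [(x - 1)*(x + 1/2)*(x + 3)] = 3*x^2 + 5*x - 2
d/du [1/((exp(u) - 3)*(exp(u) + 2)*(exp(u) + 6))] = (-3*exp(2*u) - 10*exp(u) + 12)*exp(u)/(exp(6*u) + 10*exp(5*u) + exp(4*u) - 192*exp(3*u) - 216*exp(2*u) + 864*exp(u) + 1296)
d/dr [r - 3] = 1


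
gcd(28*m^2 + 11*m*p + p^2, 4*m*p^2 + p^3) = 4*m + p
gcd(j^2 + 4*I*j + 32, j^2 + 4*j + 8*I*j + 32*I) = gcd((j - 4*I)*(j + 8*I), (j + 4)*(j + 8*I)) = j + 8*I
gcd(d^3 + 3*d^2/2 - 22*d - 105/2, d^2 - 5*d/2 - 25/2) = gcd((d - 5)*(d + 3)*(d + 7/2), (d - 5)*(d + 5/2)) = d - 5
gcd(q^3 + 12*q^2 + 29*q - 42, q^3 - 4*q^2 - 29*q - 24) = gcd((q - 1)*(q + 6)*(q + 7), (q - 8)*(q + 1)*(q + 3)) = 1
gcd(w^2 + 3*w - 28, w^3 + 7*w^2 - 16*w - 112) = w^2 + 3*w - 28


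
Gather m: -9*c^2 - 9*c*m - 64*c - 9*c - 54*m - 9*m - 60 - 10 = -9*c^2 - 73*c + m*(-9*c - 63) - 70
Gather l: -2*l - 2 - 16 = -2*l - 18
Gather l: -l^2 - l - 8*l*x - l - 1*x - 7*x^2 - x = -l^2 + l*(-8*x - 2) - 7*x^2 - 2*x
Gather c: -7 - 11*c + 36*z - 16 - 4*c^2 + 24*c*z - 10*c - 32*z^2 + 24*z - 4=-4*c^2 + c*(24*z - 21) - 32*z^2 + 60*z - 27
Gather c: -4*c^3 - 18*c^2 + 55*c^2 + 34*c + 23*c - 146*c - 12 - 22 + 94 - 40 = -4*c^3 + 37*c^2 - 89*c + 20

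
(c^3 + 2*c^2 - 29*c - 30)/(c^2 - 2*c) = (c^3 + 2*c^2 - 29*c - 30)/(c*(c - 2))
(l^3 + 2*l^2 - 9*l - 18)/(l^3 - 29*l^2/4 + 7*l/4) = 4*(l^3 + 2*l^2 - 9*l - 18)/(l*(4*l^2 - 29*l + 7))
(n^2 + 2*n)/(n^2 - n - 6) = n/(n - 3)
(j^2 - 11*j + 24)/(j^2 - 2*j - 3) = (j - 8)/(j + 1)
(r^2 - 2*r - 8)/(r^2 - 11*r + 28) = (r + 2)/(r - 7)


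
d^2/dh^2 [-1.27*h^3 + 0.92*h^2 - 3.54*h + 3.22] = 1.84 - 7.62*h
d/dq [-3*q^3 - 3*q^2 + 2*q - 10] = -9*q^2 - 6*q + 2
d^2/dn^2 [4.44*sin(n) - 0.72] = -4.44*sin(n)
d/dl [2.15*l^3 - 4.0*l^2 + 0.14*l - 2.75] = 6.45*l^2 - 8.0*l + 0.14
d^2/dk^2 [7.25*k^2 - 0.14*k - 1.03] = 14.5000000000000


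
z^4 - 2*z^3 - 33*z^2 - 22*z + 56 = (z - 7)*(z - 1)*(z + 2)*(z + 4)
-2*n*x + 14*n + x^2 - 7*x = (-2*n + x)*(x - 7)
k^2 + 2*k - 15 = (k - 3)*(k + 5)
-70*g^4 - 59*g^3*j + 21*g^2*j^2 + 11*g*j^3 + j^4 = (-2*g + j)*(g + j)*(5*g + j)*(7*g + j)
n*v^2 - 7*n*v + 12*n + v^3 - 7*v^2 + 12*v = (n + v)*(v - 4)*(v - 3)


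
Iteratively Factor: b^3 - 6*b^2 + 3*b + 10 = (b - 5)*(b^2 - b - 2) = (b - 5)*(b + 1)*(b - 2)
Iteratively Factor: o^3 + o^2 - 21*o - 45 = (o - 5)*(o^2 + 6*o + 9) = (o - 5)*(o + 3)*(o + 3)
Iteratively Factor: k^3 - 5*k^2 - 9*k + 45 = (k - 5)*(k^2 - 9) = (k - 5)*(k - 3)*(k + 3)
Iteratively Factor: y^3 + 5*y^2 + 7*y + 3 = (y + 3)*(y^2 + 2*y + 1) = (y + 1)*(y + 3)*(y + 1)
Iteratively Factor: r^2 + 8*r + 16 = (r + 4)*(r + 4)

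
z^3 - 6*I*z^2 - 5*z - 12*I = (z - 4*I)*(z - 3*I)*(z + I)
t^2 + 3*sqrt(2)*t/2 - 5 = (t - sqrt(2))*(t + 5*sqrt(2)/2)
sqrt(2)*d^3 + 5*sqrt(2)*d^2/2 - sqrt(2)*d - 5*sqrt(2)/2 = (d - 1)*(d + 5/2)*(sqrt(2)*d + sqrt(2))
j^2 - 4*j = j*(j - 4)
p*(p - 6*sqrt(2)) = p^2 - 6*sqrt(2)*p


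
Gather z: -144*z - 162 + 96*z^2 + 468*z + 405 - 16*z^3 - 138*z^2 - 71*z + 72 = -16*z^3 - 42*z^2 + 253*z + 315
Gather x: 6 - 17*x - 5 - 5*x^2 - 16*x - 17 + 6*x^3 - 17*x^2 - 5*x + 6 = 6*x^3 - 22*x^2 - 38*x - 10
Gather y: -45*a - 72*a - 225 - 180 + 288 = -117*a - 117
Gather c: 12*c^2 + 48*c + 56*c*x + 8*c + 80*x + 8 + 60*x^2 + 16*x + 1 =12*c^2 + c*(56*x + 56) + 60*x^2 + 96*x + 9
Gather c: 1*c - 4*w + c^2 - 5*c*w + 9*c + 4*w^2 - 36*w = c^2 + c*(10 - 5*w) + 4*w^2 - 40*w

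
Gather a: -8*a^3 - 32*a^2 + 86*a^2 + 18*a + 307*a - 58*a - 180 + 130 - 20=-8*a^3 + 54*a^2 + 267*a - 70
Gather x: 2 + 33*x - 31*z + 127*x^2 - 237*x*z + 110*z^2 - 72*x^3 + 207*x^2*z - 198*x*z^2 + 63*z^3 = -72*x^3 + x^2*(207*z + 127) + x*(-198*z^2 - 237*z + 33) + 63*z^3 + 110*z^2 - 31*z + 2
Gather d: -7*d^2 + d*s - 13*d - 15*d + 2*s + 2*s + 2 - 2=-7*d^2 + d*(s - 28) + 4*s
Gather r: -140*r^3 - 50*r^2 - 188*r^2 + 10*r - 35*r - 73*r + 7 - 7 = -140*r^3 - 238*r^2 - 98*r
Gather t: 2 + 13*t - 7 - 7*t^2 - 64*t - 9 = -7*t^2 - 51*t - 14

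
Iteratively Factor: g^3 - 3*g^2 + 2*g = (g)*(g^2 - 3*g + 2) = g*(g - 2)*(g - 1)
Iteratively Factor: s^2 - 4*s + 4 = (s - 2)*(s - 2)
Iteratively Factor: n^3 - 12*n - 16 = (n + 2)*(n^2 - 2*n - 8) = (n + 2)^2*(n - 4)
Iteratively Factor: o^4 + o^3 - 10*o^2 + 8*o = (o)*(o^3 + o^2 - 10*o + 8) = o*(o + 4)*(o^2 - 3*o + 2) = o*(o - 2)*(o + 4)*(o - 1)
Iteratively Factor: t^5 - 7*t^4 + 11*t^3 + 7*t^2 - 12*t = (t + 1)*(t^4 - 8*t^3 + 19*t^2 - 12*t) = (t - 1)*(t + 1)*(t^3 - 7*t^2 + 12*t) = (t - 4)*(t - 1)*(t + 1)*(t^2 - 3*t) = t*(t - 4)*(t - 1)*(t + 1)*(t - 3)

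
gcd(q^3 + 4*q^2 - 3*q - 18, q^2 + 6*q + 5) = 1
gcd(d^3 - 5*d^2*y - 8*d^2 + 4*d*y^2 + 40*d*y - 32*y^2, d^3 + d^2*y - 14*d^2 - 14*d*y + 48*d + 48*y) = d - 8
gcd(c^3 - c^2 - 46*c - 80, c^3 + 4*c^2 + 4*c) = c + 2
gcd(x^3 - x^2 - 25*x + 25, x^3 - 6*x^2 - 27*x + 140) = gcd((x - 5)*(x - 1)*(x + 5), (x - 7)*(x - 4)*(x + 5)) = x + 5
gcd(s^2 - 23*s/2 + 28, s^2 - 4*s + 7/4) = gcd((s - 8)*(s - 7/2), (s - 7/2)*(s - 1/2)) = s - 7/2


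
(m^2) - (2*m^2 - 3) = 3 - m^2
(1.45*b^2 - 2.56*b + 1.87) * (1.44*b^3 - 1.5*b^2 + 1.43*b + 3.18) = 2.088*b^5 - 5.8614*b^4 + 8.6063*b^3 - 1.8548*b^2 - 5.4667*b + 5.9466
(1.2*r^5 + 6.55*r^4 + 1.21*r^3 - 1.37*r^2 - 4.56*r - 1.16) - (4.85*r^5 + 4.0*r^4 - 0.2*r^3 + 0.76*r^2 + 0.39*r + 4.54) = -3.65*r^5 + 2.55*r^4 + 1.41*r^3 - 2.13*r^2 - 4.95*r - 5.7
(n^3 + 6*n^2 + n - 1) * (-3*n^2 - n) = -3*n^5 - 19*n^4 - 9*n^3 + 2*n^2 + n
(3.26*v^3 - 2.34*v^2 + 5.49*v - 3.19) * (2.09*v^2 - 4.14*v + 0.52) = 6.8134*v^5 - 18.387*v^4 + 22.8569*v^3 - 30.6125*v^2 + 16.0614*v - 1.6588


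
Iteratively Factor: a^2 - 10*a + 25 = (a - 5)*(a - 5)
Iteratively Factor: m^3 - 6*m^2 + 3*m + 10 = (m + 1)*(m^2 - 7*m + 10) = (m - 5)*(m + 1)*(m - 2)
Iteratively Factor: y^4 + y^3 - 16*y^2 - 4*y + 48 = (y + 2)*(y^3 - y^2 - 14*y + 24) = (y - 2)*(y + 2)*(y^2 + y - 12) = (y - 2)*(y + 2)*(y + 4)*(y - 3)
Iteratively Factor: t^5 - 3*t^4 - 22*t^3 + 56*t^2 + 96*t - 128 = (t - 1)*(t^4 - 2*t^3 - 24*t^2 + 32*t + 128) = (t - 4)*(t - 1)*(t^3 + 2*t^2 - 16*t - 32) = (t - 4)^2*(t - 1)*(t^2 + 6*t + 8) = (t - 4)^2*(t - 1)*(t + 4)*(t + 2)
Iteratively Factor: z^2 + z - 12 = (z - 3)*(z + 4)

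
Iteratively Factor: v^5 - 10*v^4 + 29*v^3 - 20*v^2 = (v - 4)*(v^4 - 6*v^3 + 5*v^2) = v*(v - 4)*(v^3 - 6*v^2 + 5*v) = v^2*(v - 4)*(v^2 - 6*v + 5) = v^2*(v - 5)*(v - 4)*(v - 1)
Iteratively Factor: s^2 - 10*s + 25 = (s - 5)*(s - 5)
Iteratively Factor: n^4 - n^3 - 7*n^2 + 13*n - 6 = (n - 2)*(n^3 + n^2 - 5*n + 3) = (n - 2)*(n + 3)*(n^2 - 2*n + 1) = (n - 2)*(n - 1)*(n + 3)*(n - 1)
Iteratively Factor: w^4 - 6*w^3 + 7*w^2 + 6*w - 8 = (w - 2)*(w^3 - 4*w^2 - w + 4) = (w - 2)*(w + 1)*(w^2 - 5*w + 4) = (w - 2)*(w - 1)*(w + 1)*(w - 4)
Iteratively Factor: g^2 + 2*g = (g)*(g + 2)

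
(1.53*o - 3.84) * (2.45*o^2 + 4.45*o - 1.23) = 3.7485*o^3 - 2.5995*o^2 - 18.9699*o + 4.7232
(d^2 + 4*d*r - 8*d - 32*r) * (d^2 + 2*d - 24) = d^4 + 4*d^3*r - 6*d^3 - 24*d^2*r - 40*d^2 - 160*d*r + 192*d + 768*r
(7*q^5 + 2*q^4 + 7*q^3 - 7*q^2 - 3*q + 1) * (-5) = -35*q^5 - 10*q^4 - 35*q^3 + 35*q^2 + 15*q - 5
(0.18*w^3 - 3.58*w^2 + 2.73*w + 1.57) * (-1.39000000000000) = -0.2502*w^3 + 4.9762*w^2 - 3.7947*w - 2.1823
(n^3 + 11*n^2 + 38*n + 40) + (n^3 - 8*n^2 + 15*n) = 2*n^3 + 3*n^2 + 53*n + 40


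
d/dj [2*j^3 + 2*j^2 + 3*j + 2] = 6*j^2 + 4*j + 3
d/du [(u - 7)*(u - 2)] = 2*u - 9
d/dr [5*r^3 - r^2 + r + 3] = 15*r^2 - 2*r + 1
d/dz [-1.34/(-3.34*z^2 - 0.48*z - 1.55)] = (-8.9512*z - 0.6432)/(3.34*z^2 + 0.48*z + 1.55)^2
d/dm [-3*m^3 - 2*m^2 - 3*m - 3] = -9*m^2 - 4*m - 3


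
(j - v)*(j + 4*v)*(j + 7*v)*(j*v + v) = j^4*v + 10*j^3*v^2 + j^3*v + 17*j^2*v^3 + 10*j^2*v^2 - 28*j*v^4 + 17*j*v^3 - 28*v^4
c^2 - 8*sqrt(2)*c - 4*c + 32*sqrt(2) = (c - 4)*(c - 8*sqrt(2))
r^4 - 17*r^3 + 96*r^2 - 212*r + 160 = (r - 8)*(r - 5)*(r - 2)^2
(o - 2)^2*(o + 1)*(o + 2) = o^4 - o^3 - 6*o^2 + 4*o + 8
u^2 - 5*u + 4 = (u - 4)*(u - 1)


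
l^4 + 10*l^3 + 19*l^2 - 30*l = l*(l - 1)*(l + 5)*(l + 6)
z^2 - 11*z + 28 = (z - 7)*(z - 4)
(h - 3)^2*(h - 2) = h^3 - 8*h^2 + 21*h - 18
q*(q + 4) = q^2 + 4*q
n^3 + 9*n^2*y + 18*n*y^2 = n*(n + 3*y)*(n + 6*y)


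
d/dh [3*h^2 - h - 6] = 6*h - 1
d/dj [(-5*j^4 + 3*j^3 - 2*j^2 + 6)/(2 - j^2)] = j*(10*j^4 - 3*j^3 - 40*j^2 + 18*j + 4)/(j^4 - 4*j^2 + 4)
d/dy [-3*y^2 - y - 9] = -6*y - 1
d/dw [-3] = 0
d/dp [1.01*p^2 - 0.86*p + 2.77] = 2.02*p - 0.86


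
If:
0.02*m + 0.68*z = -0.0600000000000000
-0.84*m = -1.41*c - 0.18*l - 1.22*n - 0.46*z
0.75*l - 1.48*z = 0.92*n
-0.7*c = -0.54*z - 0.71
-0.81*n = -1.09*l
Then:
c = 0.89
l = 0.49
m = 2.46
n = 0.66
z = -0.16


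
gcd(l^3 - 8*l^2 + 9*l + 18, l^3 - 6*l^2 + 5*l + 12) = l^2 - 2*l - 3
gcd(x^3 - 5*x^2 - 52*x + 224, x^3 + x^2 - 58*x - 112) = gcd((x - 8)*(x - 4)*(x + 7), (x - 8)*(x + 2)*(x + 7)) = x^2 - x - 56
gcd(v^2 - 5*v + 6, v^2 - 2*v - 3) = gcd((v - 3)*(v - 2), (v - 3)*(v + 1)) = v - 3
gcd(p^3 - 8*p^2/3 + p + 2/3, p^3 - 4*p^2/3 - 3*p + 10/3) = p^2 - 3*p + 2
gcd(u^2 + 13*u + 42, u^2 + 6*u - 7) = u + 7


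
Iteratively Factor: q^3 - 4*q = (q - 2)*(q^2 + 2*q) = q*(q - 2)*(q + 2)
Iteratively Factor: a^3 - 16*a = (a + 4)*(a^2 - 4*a) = (a - 4)*(a + 4)*(a)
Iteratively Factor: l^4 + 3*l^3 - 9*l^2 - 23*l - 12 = (l + 1)*(l^3 + 2*l^2 - 11*l - 12) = (l + 1)^2*(l^2 + l - 12) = (l + 1)^2*(l + 4)*(l - 3)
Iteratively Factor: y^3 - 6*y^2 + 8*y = (y - 2)*(y^2 - 4*y) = y*(y - 2)*(y - 4)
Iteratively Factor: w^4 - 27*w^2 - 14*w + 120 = (w - 5)*(w^3 + 5*w^2 - 2*w - 24) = (w - 5)*(w + 4)*(w^2 + w - 6) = (w - 5)*(w - 2)*(w + 4)*(w + 3)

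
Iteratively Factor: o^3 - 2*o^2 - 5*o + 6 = (o - 1)*(o^2 - o - 6) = (o - 3)*(o - 1)*(o + 2)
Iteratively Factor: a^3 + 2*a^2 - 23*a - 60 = (a + 4)*(a^2 - 2*a - 15) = (a + 3)*(a + 4)*(a - 5)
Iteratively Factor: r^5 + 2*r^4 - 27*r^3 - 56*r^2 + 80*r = (r + 4)*(r^4 - 2*r^3 - 19*r^2 + 20*r) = (r + 4)^2*(r^3 - 6*r^2 + 5*r) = (r - 5)*(r + 4)^2*(r^2 - r) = r*(r - 5)*(r + 4)^2*(r - 1)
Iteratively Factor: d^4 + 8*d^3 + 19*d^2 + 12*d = (d)*(d^3 + 8*d^2 + 19*d + 12) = d*(d + 4)*(d^2 + 4*d + 3) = d*(d + 1)*(d + 4)*(d + 3)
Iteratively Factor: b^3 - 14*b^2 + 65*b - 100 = (b - 5)*(b^2 - 9*b + 20) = (b - 5)^2*(b - 4)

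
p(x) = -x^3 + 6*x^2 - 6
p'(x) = -3*x^2 + 12*x = 3*x*(4 - x)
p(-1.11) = 2.76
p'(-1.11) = -17.02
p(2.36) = 14.27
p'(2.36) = 11.61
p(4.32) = 25.35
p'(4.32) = -4.15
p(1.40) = 3.02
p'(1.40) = 10.92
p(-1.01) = 1.15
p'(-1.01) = -15.18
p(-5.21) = 298.29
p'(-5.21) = -143.95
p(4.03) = 25.99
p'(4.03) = -0.36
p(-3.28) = 93.84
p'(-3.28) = -71.64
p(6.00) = -6.00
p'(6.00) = -36.00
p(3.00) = 21.00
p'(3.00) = 9.00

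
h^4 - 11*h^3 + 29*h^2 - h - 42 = (h - 7)*(h - 3)*(h - 2)*(h + 1)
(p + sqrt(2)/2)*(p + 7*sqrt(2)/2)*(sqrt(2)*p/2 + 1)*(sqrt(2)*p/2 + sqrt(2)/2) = p^4/2 + p^3/2 + 5*sqrt(2)*p^3/2 + 5*sqrt(2)*p^2/2 + 23*p^2/4 + 7*sqrt(2)*p/4 + 23*p/4 + 7*sqrt(2)/4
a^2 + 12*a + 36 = (a + 6)^2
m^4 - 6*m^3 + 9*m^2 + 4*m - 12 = (m - 3)*(m - 2)^2*(m + 1)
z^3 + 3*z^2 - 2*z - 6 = (z + 3)*(z - sqrt(2))*(z + sqrt(2))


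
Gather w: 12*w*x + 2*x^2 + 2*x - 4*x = 12*w*x + 2*x^2 - 2*x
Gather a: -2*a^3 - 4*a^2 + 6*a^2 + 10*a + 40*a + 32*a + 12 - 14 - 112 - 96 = -2*a^3 + 2*a^2 + 82*a - 210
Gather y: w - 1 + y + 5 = w + y + 4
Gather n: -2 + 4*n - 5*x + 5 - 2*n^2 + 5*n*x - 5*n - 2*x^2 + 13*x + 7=-2*n^2 + n*(5*x - 1) - 2*x^2 + 8*x + 10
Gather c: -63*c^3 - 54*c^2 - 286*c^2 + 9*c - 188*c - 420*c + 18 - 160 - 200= -63*c^3 - 340*c^2 - 599*c - 342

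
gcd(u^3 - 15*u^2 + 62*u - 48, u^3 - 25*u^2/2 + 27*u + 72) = u^2 - 14*u + 48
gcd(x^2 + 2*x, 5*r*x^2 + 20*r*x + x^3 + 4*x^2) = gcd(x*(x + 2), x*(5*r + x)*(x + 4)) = x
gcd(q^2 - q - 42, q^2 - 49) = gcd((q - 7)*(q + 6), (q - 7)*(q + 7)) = q - 7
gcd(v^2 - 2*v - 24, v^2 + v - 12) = v + 4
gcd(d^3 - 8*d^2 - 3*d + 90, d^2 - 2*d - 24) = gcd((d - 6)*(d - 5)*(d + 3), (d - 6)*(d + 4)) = d - 6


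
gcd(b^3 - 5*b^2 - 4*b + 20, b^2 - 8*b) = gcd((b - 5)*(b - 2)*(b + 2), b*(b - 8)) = 1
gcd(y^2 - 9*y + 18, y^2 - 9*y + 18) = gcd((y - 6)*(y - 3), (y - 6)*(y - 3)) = y^2 - 9*y + 18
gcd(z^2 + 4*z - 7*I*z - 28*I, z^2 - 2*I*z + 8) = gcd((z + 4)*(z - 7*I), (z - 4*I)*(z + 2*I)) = 1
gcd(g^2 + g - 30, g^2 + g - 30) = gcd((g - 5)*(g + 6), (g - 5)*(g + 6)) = g^2 + g - 30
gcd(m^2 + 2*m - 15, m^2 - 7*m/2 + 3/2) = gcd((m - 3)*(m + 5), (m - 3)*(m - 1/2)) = m - 3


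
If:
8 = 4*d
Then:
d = 2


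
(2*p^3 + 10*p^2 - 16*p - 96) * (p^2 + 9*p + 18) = 2*p^5 + 28*p^4 + 110*p^3 - 60*p^2 - 1152*p - 1728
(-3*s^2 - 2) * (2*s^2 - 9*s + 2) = -6*s^4 + 27*s^3 - 10*s^2 + 18*s - 4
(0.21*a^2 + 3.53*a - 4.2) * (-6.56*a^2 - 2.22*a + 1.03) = -1.3776*a^4 - 23.623*a^3 + 19.9317*a^2 + 12.9599*a - 4.326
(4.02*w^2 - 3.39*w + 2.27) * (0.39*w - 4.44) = 1.5678*w^3 - 19.1709*w^2 + 15.9369*w - 10.0788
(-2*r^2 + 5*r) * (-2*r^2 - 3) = 4*r^4 - 10*r^3 + 6*r^2 - 15*r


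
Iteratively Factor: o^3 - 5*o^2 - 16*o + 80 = (o - 4)*(o^2 - o - 20) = (o - 4)*(o + 4)*(o - 5)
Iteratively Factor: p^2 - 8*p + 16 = (p - 4)*(p - 4)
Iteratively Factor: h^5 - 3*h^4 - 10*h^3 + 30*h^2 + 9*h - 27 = (h - 3)*(h^4 - 10*h^2 + 9) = (h - 3)*(h - 1)*(h^3 + h^2 - 9*h - 9) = (h - 3)*(h - 1)*(h + 3)*(h^2 - 2*h - 3) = (h - 3)^2*(h - 1)*(h + 3)*(h + 1)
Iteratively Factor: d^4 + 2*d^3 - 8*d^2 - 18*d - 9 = (d - 3)*(d^3 + 5*d^2 + 7*d + 3) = (d - 3)*(d + 1)*(d^2 + 4*d + 3) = (d - 3)*(d + 1)^2*(d + 3)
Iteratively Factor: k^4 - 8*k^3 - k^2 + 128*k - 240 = (k - 3)*(k^3 - 5*k^2 - 16*k + 80) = (k - 3)*(k + 4)*(k^2 - 9*k + 20) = (k - 5)*(k - 3)*(k + 4)*(k - 4)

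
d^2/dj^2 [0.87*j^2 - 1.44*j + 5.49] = 1.74000000000000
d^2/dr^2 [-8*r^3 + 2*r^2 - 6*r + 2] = 4 - 48*r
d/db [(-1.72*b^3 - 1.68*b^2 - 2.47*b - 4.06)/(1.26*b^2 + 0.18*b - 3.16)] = (-2.1672*b^4 - 0.6192*b^3 + 19.1154*b^2 + 20.8488*b + 8.536)/(1.5876*b^4 + 0.4536*b^3 - 7.9308*b^2 - 1.1376*b + 9.9856)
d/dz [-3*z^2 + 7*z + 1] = 7 - 6*z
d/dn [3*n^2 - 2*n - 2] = 6*n - 2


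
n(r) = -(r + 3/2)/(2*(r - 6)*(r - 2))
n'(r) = -1/(2*(r - 6)*(r - 2)) + (r + 3/2)/(2*(r - 6)*(r - 2)^2) + (r + 3/2)/(2*(r - 6)^2*(r - 2)) = (r^2 + 3*r - 24)/(2*(r^4 - 16*r^3 + 88*r^2 - 192*r + 144))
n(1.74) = -1.46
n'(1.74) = -6.42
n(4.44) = 0.78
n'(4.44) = 0.31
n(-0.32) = -0.04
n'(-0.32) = -0.06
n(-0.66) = -0.02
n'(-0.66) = -0.04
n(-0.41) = -0.04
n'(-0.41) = -0.05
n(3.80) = 0.67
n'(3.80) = 0.06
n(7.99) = -0.40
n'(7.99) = 0.22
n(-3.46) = 0.02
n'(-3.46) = -0.00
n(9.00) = -0.25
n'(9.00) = 0.10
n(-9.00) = 0.02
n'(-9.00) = 0.00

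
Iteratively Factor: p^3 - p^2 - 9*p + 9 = (p - 1)*(p^2 - 9) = (p - 3)*(p - 1)*(p + 3)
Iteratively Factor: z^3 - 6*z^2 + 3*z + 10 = (z - 2)*(z^2 - 4*z - 5) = (z - 5)*(z - 2)*(z + 1)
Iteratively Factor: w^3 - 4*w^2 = (w - 4)*(w^2) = w*(w - 4)*(w)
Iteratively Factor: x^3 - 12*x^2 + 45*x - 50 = (x - 5)*(x^2 - 7*x + 10) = (x - 5)^2*(x - 2)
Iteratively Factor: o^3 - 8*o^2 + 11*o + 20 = (o - 5)*(o^2 - 3*o - 4) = (o - 5)*(o - 4)*(o + 1)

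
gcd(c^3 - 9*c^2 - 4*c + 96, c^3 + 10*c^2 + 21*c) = c + 3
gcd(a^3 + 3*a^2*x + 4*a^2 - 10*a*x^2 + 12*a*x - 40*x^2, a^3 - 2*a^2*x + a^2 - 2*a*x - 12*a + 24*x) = -a^2 + 2*a*x - 4*a + 8*x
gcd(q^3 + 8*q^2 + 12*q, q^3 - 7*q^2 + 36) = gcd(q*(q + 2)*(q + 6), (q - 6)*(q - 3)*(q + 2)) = q + 2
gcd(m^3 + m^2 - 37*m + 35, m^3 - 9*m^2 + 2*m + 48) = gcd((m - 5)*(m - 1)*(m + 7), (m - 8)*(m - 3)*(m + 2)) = 1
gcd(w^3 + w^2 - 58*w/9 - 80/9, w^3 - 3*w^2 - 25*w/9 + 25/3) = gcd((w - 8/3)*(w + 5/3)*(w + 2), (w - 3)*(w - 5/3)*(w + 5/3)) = w + 5/3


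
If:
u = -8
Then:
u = -8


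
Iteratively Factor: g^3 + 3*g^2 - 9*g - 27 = (g + 3)*(g^2 - 9) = (g + 3)^2*(g - 3)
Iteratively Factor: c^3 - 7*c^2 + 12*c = (c - 3)*(c^2 - 4*c) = c*(c - 3)*(c - 4)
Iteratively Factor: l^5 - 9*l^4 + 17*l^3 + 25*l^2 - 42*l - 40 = (l - 4)*(l^4 - 5*l^3 - 3*l^2 + 13*l + 10) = (l - 5)*(l - 4)*(l^3 - 3*l - 2) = (l - 5)*(l - 4)*(l + 1)*(l^2 - l - 2) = (l - 5)*(l - 4)*(l + 1)^2*(l - 2)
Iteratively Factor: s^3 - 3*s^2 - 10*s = (s)*(s^2 - 3*s - 10) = s*(s + 2)*(s - 5)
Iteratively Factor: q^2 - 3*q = (q)*(q - 3)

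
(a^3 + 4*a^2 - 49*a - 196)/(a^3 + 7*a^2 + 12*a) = (a^2 - 49)/(a*(a + 3))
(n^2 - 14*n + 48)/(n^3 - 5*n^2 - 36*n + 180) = (n - 8)/(n^2 + n - 30)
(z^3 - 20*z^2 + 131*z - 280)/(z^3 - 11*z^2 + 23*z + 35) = (z - 8)/(z + 1)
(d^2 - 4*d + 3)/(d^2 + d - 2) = (d - 3)/(d + 2)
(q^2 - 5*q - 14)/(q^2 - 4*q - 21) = (q + 2)/(q + 3)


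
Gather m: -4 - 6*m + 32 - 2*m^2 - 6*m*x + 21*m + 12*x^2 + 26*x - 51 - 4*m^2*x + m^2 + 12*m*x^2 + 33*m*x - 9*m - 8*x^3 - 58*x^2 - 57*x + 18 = m^2*(-4*x - 1) + m*(12*x^2 + 27*x + 6) - 8*x^3 - 46*x^2 - 31*x - 5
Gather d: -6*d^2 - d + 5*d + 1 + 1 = -6*d^2 + 4*d + 2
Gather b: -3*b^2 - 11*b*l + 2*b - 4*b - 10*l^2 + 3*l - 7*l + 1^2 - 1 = -3*b^2 + b*(-11*l - 2) - 10*l^2 - 4*l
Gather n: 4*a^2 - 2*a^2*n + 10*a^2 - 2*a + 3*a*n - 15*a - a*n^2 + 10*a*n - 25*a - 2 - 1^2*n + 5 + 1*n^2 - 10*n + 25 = 14*a^2 - 42*a + n^2*(1 - a) + n*(-2*a^2 + 13*a - 11) + 28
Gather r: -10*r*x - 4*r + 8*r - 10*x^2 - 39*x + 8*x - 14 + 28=r*(4 - 10*x) - 10*x^2 - 31*x + 14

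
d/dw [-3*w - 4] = -3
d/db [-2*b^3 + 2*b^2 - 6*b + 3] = -6*b^2 + 4*b - 6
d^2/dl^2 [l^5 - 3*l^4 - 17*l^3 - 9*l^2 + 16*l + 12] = 20*l^3 - 36*l^2 - 102*l - 18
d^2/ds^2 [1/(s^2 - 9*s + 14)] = 2*(-s^2 + 9*s + (2*s - 9)^2 - 14)/(s^2 - 9*s + 14)^3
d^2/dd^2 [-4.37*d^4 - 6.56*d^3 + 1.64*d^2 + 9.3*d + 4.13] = -52.44*d^2 - 39.36*d + 3.28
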